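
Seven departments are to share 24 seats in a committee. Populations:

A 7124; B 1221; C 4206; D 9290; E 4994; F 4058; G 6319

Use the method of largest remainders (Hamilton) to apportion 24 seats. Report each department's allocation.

A 4, B 1, C 3, D 6, E 3, F 3, G 4

The standard divisor is 37212/24 ≈ 1550.5.
Standard quotas: A 4.5946, B 0.7875, C 2.7127, D 5.9916, E 3.2209, F 2.6172, G 4.0755.
Lower quotas: A 4, B 0, C 2, D 5, E 3, F 2, G 4 (sum 20, leaving 4 seats).
Remainders in descending order: D 0.9916, B 0.7875, C 0.7127, F 0.6172, A 0.5946, E 0.2209, G 0.0755.
Largest remainders: D, B, C, F receive the extra seats.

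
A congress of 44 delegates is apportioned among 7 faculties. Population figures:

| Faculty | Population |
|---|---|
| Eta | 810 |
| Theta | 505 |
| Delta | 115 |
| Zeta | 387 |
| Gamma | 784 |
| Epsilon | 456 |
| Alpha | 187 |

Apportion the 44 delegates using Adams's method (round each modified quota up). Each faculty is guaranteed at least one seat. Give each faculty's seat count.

Eta=11, Theta=7, Delta=2, Zeta=5, Gamma=10, Epsilon=6, Alpha=3

Standard divisor 3244/44 ≈ 73.727; standard quotas: Eta 10.986, Theta 6.850, Delta 1.560, Zeta 5.249, Gamma 10.634, Epsilon 6.185, Alpha 2.536.
Rounding up gives 11, 7, 2, 6, 11, 7, 3 = 47 seats, so the divisor must be adjusted.
With modified divisor 80: modified quotas Eta 10.125, Theta 6.312, Delta 1.438, Zeta 4.838, Gamma 9.800, Epsilon 5.700, Alpha 2.337.
Rounding up: Eta 11, Theta 7, Delta 2, Zeta 5, Gamma 10, Epsilon 6, Alpha 3 (total 44).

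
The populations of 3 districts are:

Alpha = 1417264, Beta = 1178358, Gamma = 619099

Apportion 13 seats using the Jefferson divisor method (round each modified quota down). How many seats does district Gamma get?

Standard divisor 3214721/13 ≈ 247286.231; standard quotas: Alpha 5.731, Beta 4.765, Gamma 2.504.
Rounding down gives 5, 4, 2 = 11 seats, so the divisor must be adjusted.
With modified divisor 221000: modified quotas Alpha 6.413, Beta 5.332, Gamma 2.801.
Rounding down: Alpha 6, Beta 5, Gamma 2 (total 13).
Gamma receives 2.

2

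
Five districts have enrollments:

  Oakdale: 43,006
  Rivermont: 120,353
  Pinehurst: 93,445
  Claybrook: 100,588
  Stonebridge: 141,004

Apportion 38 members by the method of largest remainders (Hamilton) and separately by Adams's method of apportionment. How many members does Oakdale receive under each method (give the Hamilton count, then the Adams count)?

Hamilton: Oakdale 3, Rivermont 9, Pinehurst 7, Claybrook 8, Stonebridge 11.
Adams: Oakdale 4, Rivermont 9, Pinehurst 7, Claybrook 8, Stonebridge 10.
Oakdale gets 3 under Hamilton and 4 under Adams.

3 and 4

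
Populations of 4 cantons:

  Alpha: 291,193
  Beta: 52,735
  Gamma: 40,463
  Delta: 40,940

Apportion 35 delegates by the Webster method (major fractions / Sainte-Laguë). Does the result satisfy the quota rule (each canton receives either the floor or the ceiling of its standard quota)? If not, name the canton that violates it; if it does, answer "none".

Standard quotas: Alpha 23.962, Beta 4.340, Gamma 3.330, Delta 3.369.
Webster allocation: Alpha 25, Beta 4, Gamma 3, Delta 3.
Alpha has quota 23.962 (lower 23, upper 24) but receives 25 — outside the quota interval.

Alpha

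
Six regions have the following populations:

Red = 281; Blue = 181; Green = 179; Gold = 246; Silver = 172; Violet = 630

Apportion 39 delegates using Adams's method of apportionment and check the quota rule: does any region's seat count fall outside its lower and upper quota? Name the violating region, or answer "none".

Standard quotas: Red 6.488, Blue 4.179, Green 4.133, Gold 5.680, Silver 3.972, Violet 14.547.
Adams allocation: Red 7, Blue 4, Green 4, Gold 6, Silver 4, Violet 14.
Every allocation lies between the lower and upper quota.

none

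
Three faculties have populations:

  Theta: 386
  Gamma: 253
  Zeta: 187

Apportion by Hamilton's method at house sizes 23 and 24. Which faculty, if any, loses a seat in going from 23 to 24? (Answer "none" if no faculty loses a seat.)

none

At 23 seats: Theta 11, Gamma 7, Zeta 5.
At 24 seats: Theta 11, Gamma 7, Zeta 6.
No faculty's allocation decreased.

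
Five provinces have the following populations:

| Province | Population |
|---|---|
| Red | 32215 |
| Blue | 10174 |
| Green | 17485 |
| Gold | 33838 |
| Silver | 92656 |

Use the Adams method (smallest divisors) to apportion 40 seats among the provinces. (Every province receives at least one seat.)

Red=7, Blue=3, Green=4, Gold=7, Silver=19

Standard divisor 186368/40 ≈ 4659.2; standard quotas: Red 6.914, Blue 2.184, Green 3.753, Gold 7.263, Silver 19.887.
Rounding up gives 7, 3, 4, 8, 20 = 42 seats, so the divisor must be adjusted.
With modified divisor 5000: modified quotas Red 6.443, Blue 2.035, Green 3.497, Gold 6.768, Silver 18.531.
Rounding up: Red 7, Blue 3, Green 4, Gold 7, Silver 19 (total 40).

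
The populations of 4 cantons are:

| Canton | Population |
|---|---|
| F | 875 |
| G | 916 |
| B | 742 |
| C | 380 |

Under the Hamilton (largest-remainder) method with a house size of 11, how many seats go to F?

Standard divisor: 2913 ÷ 11 ≈ 264.818.
Standard quotas: F 3.304, G 3.459, B 2.802, C 1.435.
Lower quotas: F 3, G 3, B 2, C 1 (sum 9, leaving 2 seats).
Remainders in descending order: B 0.802, G 0.459, C 0.435, F 0.304.
Largest remainders: B, G receive the extra seats.
F receives 3.

3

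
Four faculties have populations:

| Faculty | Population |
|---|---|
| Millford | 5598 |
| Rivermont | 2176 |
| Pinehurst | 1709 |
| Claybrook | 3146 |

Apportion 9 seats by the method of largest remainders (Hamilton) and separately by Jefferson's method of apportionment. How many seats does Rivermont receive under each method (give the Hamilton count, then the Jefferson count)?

Hamilton: Millford 4, Rivermont 2, Pinehurst 1, Claybrook 2.
Jefferson: Millford 5, Rivermont 1, Pinehurst 1, Claybrook 2.
Rivermont gets 2 under Hamilton and 1 under Jefferson.

2 and 1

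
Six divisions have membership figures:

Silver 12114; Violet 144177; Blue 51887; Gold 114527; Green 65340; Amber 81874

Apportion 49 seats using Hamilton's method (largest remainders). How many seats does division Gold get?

Total 469919; standard divisor 469919/49 ≈ 9590.184.
Standard quotas: Silver 1.2632, Violet 15.0338, Blue 5.4104, Gold 11.9421, Green 6.8132, Amber 8.5373.
Lower quotas: Silver 1, Violet 15, Blue 5, Gold 11, Green 6, Amber 8 (sum 46, leaving 3 seats).
Remainders in descending order: Gold 0.9421, Green 0.8132, Amber 0.5373, Blue 0.4104, Silver 0.2632, Violet 0.0338.
The surplus seats go to Gold, Green, Amber.
Gold receives 12.

12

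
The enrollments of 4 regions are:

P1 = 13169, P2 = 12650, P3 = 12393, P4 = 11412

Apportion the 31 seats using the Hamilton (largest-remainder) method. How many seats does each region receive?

P1: 8, P2: 8, P3: 8, P4: 7

Total 49624; standard divisor 49624/31 ≈ 1600.774.
Standard quotas: P1 8.2266, P2 7.9024, P3 7.7419, P4 7.1291.
Lower quotas: P1 8, P2 7, P3 7, P4 7 (sum 29, leaving 2 seats).
Remainders in descending order: P2 0.9024, P3 0.7419, P1 0.2266, P4 0.1291.
The surplus seats go to P2, P3.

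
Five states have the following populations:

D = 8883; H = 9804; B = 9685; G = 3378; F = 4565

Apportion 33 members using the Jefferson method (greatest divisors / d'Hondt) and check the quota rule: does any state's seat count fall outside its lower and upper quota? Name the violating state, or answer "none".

Standard quotas: D 8.072, H 8.909, B 8.801, G 3.070, F 4.148.
Jefferson allocation: D 8, H 9, B 9, G 3, F 4.
Every allocation lies between the lower and upper quota.

none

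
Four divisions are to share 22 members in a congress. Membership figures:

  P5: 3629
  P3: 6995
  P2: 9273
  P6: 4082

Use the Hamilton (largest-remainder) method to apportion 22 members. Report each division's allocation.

Standard divisor: 23979 ÷ 22 ≈ 1089.955.
Standard quotas: P5 3.3295, P3 6.4177, P2 8.5077, P6 3.7451.
Lower quotas: P5 3, P3 6, P2 8, P6 3 (sum 20, leaving 2 seats).
Remainders in descending order: P6 0.7451, P2 0.5077, P3 0.4177, P5 0.3295.
The surplus seats go to P6, P2.

P5 3, P3 6, P2 9, P6 4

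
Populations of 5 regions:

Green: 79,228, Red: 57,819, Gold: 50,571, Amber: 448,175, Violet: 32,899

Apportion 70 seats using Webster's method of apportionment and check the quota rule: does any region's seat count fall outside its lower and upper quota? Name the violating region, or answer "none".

Amber

Standard quotas: Green 8.294, Red 6.053, Gold 5.294, Amber 46.916, Violet 3.444.
Webster allocation: Green 8, Red 6, Gold 5, Amber 48, Violet 3.
Amber has quota 46.916 (lower 46, upper 47) but receives 48 — outside the quota interval.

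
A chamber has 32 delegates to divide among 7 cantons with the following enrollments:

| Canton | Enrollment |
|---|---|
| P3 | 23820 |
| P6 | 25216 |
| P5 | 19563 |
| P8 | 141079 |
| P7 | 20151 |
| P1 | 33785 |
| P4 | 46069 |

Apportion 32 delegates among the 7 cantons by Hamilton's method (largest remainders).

P3=2; P6=3; P5=2; P8=15; P7=2; P1=3; P4=5

The standard divisor is 309683/32 ≈ 9677.594.
Standard quotas: P3 2.4614, P6 2.6056, P5 2.0215, P8 14.5779, P7 2.0822, P1 3.4911, P4 4.7604.
Lower quotas: P3 2, P6 2, P5 2, P8 14, P7 2, P1 3, P4 4 (sum 29, leaving 3 seats).
Remainders in descending order: P4 0.7604, P6 0.6056, P8 0.5779, P1 0.4911, P3 0.4614, P7 0.0822, P5 0.0215.
Largest remainders: P4, P6, P8 receive the extra seats.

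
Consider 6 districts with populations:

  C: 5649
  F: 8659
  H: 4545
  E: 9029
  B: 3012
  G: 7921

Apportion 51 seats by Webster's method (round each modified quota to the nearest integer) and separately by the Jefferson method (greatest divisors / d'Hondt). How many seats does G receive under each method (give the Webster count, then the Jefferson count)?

11 and 10

Webster: C 7, F 11, H 6, E 12, B 4, G 11.
Jefferson: C 7, F 12, H 6, E 12, B 4, G 10.
G gets 11 under Webster and 10 under Jefferson.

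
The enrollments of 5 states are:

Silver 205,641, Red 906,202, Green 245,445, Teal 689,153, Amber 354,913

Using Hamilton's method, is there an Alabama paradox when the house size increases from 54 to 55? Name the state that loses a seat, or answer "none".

Green

At 54 seats: Silver 5, Red 20, Green 6, Teal 15, Amber 8.
At 55 seats: Silver 5, Red 21, Green 5, Teal 16, Amber 8.
Green drops from 6 to 5.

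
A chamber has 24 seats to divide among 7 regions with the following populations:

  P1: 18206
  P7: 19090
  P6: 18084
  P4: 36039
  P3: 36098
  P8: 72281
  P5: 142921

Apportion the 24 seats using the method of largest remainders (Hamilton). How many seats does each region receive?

The standard divisor is 342719/24 ≈ 14279.958.
Standard quotas: P1 1.2749, P7 1.3368, P6 1.2664, P4 2.5237, P3 2.5279, P8 5.0617, P5 10.0085.
Lower quotas: P1 1, P7 1, P6 1, P4 2, P3 2, P8 5, P5 10 (sum 22, leaving 2 seats).
Remainders in descending order: P3 0.5279, P4 0.5237, P7 0.3368, P1 0.2749, P6 0.2664, P8 0.0617, P5 0.0085.
Largest remainders: P3, P4 receive the extra seats.

P1=1, P7=1, P6=1, P4=3, P3=3, P8=5, P5=10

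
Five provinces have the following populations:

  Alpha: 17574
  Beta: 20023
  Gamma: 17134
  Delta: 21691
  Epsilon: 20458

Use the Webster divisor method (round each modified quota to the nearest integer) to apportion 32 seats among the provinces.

Alpha=6, Beta=6, Gamma=6, Delta=7, Epsilon=7

Standard divisor 96880/32 ≈ 3027.5; standard quotas: Alpha 5.805, Beta 6.614, Gamma 5.659, Delta 7.165, Epsilon 6.757.
Rounding to the nearest integer gives 6, 7, 6, 7, 7 = 33 seats, so the divisor must be adjusted.
With modified divisor 3100: modified quotas Alpha 5.669, Beta 6.459, Gamma 5.527, Delta 6.997, Epsilon 6.599.
Rounding to the nearest integer: Alpha 6, Beta 6, Gamma 6, Delta 7, Epsilon 7 (total 32).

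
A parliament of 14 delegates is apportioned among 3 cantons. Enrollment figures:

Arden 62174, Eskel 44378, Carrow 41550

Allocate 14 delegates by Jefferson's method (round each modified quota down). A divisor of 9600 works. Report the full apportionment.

With modified divisor 9600: modified quotas Arden 6.476, Eskel 4.623, Carrow 4.328.
Rounding down: Arden 6, Eskel 4, Carrow 4 (total 14).

Arden 6; Eskel 4; Carrow 4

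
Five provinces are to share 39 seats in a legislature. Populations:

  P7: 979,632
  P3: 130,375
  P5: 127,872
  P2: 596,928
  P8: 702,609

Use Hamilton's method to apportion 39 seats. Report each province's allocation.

P7=15; P3=2; P5=2; P2=9; P8=11

Total 2537416; standard divisor 2537416/39 ≈ 65061.949.
Standard quotas: P7 15.0569, P3 2.0039, P5 1.9654, P2 9.1748, P8 10.7991.
Lower quotas: P7 15, P3 2, P5 1, P2 9, P8 10 (sum 37, leaving 2 seats).
Remainders in descending order: P5 0.9654, P8 0.7991, P2 0.1748, P7 0.0569, P3 0.0039.
Largest remainders: P5, P8 receive the extra seats.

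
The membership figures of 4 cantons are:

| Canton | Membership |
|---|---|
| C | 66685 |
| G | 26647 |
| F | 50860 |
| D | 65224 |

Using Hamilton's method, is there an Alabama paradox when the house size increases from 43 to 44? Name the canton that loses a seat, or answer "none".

At 43 seats: C 14, G 6, F 10, D 13.
At 44 seats: C 14, G 5, F 11, D 14.
G drops from 6 to 5.

G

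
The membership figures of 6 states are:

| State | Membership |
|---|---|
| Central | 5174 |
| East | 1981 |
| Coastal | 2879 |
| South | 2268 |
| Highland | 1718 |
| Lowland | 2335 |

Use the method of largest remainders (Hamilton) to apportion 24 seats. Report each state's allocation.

Central 8; East 3; Coastal 4; South 3; Highland 3; Lowland 3

Standard divisor: 16355 ÷ 24 ≈ 681.458.
Standard quotas: Central 7.5925, East 2.9070, Coastal 4.2248, South 3.3282, Highland 2.5211, Lowland 3.4265.
Lower quotas: Central 7, East 2, Coastal 4, South 3, Highland 2, Lowland 3 (sum 21, leaving 3 seats).
Remainders in descending order: East 0.9070, Central 0.5925, Highland 0.5211, Lowland 0.4265, South 0.3282, Coastal 0.2248.
The surplus seats go to East, Central, Highland.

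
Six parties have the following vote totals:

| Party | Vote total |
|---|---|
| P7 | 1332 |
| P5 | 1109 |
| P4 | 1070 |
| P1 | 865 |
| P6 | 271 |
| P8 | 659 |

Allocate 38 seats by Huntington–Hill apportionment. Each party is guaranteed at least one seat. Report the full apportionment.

With divisor 142: modified quotas P7 9.380, P5 7.810, P4 7.535, P1 6.092, P6 1.908, P8 4.641.
Geometric-mean thresholds: P7 √(9·10)=9.487, P5 √(7·8)=7.483, P4 √(7·8)=7.483, P1 √(6·7)=6.481, P6 √(1·2)=1.414, P8 √(4·5)=4.472.
Each quota rounded against its threshold gives P7 9, P5 8, P4 8, P1 6, P6 2, P8 5 (total 38).

P7 9; P5 8; P4 8; P1 6; P6 2; P8 5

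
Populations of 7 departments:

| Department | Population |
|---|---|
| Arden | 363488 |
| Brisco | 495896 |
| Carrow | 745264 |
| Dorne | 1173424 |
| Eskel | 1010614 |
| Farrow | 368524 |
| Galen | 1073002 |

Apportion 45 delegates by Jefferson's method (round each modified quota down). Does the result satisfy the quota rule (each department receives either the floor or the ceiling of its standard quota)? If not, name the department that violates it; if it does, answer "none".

Standard quotas: Arden 3.127, Brisco 4.267, Carrow 6.412, Dorne 10.096, Eskel 8.695, Farrow 3.171, Galen 9.232.
Jefferson allocation: Arden 3, Brisco 4, Carrow 6, Dorne 10, Eskel 9, Farrow 3, Galen 10.
Every allocation lies between the lower and upper quota.

none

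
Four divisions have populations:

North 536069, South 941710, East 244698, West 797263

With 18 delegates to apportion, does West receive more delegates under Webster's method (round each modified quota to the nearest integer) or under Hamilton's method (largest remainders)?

Webster: North 4, South 6, East 2, West 6.
Hamilton: North 4, South 7, East 2, West 5.
West gets 6 under Webster and 5 under Hamilton.

Webster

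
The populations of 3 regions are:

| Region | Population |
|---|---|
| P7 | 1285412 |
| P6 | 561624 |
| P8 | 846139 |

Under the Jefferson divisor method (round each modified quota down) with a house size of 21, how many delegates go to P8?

Standard divisor 2693175/21 ≈ 128246.429; standard quotas: P7 10.023, P6 4.379, P8 6.598.
Rounding down gives 10, 4, 6 = 20 seats, so the divisor must be adjusted.
With modified divisor 118900: modified quotas P7 10.811, P6 4.723, P8 7.116.
Rounding down: P7 10, P6 4, P8 7 (total 21).
P8 receives 7.

7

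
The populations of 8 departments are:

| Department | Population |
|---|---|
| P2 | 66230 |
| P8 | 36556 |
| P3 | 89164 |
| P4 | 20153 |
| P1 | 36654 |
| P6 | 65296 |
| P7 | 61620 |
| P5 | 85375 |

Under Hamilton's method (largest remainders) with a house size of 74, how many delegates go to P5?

14

The standard divisor is 461048/74 ≈ 6230.378.
Standard quotas: P2 10.6302, P8 5.8674, P3 14.3112, P4 3.2346, P1 5.8831, P6 10.4803, P7 9.8903, P5 13.7030.
Lower quotas: P2 10, P8 5, P3 14, P4 3, P1 5, P6 10, P7 9, P5 13 (sum 69, leaving 5 seats).
Remainders in descending order: P7 0.8903, P1 0.8831, P8 0.8674, P5 0.7030, P2 0.6302, P6 0.4803, P3 0.3112, P4 0.2346.
The surplus seats go to P7, P1, P8, P5, P2.
P5 receives 14.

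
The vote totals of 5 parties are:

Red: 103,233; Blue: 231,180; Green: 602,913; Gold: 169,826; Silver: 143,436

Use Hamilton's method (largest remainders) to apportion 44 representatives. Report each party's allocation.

Red 4; Blue 8; Green 21; Gold 6; Silver 5

Standard divisor: 1250588 ÷ 44 ≈ 28422.455.
Standard quotas: Red 3.6321, Blue 8.1337, Green 21.2126, Gold 5.9751, Silver 5.0466.
Lower quotas: Red 3, Blue 8, Green 21, Gold 5, Silver 5 (sum 42, leaving 2 seats).
Remainders in descending order: Gold 0.9751, Red 0.6321, Green 0.2126, Blue 0.1337, Silver 0.0466.
The surplus seats go to Gold, Red.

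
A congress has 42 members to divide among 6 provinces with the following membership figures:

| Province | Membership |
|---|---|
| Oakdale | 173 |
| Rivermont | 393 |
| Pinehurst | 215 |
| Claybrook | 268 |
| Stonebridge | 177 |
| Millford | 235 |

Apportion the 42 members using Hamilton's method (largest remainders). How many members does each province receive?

Oakdale 5; Rivermont 11; Pinehurst 6; Claybrook 8; Stonebridge 5; Millford 7

The standard divisor is 1461/42 ≈ 34.786.
Standard quotas: Oakdale 4.973, Rivermont 11.298, Pinehurst 6.181, Claybrook 7.704, Stonebridge 5.088, Millford 6.756.
Lower quotas: Oakdale 4, Rivermont 11, Pinehurst 6, Claybrook 7, Stonebridge 5, Millford 6 (sum 39, leaving 3 seats).
Remainders in descending order: Oakdale 0.973, Millford 0.756, Claybrook 0.704, Rivermont 0.298, Pinehurst 0.181, Stonebridge 0.088.
The surplus seats go to Oakdale, Millford, Claybrook.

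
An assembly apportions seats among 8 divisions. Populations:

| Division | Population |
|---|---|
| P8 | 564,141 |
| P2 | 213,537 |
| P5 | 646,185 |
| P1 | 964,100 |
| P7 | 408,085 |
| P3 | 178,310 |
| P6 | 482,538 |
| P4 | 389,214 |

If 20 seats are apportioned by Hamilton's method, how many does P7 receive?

2

Standard divisor: 3846110 ÷ 20 ≈ 192305.5.
Standard quotas: P8 2.9336, P2 1.1104, P5 3.3602, P1 5.0134, P7 2.1221, P3 0.9272, P6 2.5092, P4 2.0239.
Lower quotas: P8 2, P2 1, P5 3, P1 5, P7 2, P3 0, P6 2, P4 2 (sum 17, leaving 3 seats).
Remainders in descending order: P8 0.9336, P3 0.9272, P6 0.5092, P5 0.3602, P7 0.1221, P2 0.1104, P4 0.0239, P1 0.0134.
The surplus seats go to P8, P3, P6.
P7 receives 2.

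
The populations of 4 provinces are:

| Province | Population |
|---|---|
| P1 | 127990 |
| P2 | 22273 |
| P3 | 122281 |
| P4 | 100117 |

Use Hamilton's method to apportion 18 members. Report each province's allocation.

The standard divisor is 372661/18 ≈ 20703.389.
Standard quotas: P1 6.1821, P2 1.0758, P3 5.9063, P4 4.8358.
Lower quotas: P1 6, P2 1, P3 5, P4 4 (sum 16, leaving 2 seats).
Remainders in descending order: P3 0.9063, P4 0.8358, P1 0.1821, P2 0.0758.
Largest remainders: P3, P4 receive the extra seats.

P1 6, P2 1, P3 6, P4 5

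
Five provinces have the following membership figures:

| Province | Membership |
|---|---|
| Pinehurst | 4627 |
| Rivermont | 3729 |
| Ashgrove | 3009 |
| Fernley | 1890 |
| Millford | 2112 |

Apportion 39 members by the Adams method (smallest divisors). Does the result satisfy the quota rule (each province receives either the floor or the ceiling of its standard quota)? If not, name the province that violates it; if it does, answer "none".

none

Standard quotas: Pinehurst 11.743, Rivermont 9.464, Ashgrove 7.637, Fernley 4.797, Millford 5.360.
Adams allocation: Pinehurst 11, Rivermont 9, Ashgrove 8, Fernley 5, Millford 6.
Every allocation lies between the lower and upper quota.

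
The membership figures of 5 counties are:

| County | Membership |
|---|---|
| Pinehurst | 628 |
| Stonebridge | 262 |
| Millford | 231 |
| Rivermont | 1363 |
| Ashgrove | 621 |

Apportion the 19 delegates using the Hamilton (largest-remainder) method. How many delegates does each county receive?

The standard divisor is 3105/19 ≈ 163.421.
Standard quotas: Pinehurst 3.843, Stonebridge 1.603, Millford 1.414, Rivermont 8.340, Ashgrove 3.800.
Lower quotas: Pinehurst 3, Stonebridge 1, Millford 1, Rivermont 8, Ashgrove 3 (sum 16, leaving 3 seats).
Remainders in descending order: Pinehurst 0.843, Ashgrove 0.800, Stonebridge 0.603, Millford 0.414, Rivermont 0.340.
Largest remainders: Pinehurst, Ashgrove, Stonebridge receive the extra seats.

Pinehurst 4, Stonebridge 2, Millford 1, Rivermont 8, Ashgrove 4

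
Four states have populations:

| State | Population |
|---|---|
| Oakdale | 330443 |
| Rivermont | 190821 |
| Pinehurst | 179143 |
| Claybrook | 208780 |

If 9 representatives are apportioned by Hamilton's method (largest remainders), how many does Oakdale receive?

Standard divisor: 909187 ÷ 9 ≈ 101020.778.
Standard quotas: Oakdale 3.2710, Rivermont 1.8889, Pinehurst 1.7733, Claybrook 2.0667.
Lower quotas: Oakdale 3, Rivermont 1, Pinehurst 1, Claybrook 2 (sum 7, leaving 2 seats).
Remainders in descending order: Rivermont 0.8889, Pinehurst 0.7733, Oakdale 0.2710, Claybrook 0.0667.
The surplus seats go to Rivermont, Pinehurst.
Oakdale receives 3.

3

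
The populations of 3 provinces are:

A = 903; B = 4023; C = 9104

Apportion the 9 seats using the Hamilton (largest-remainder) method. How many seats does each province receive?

The standard divisor is 14030/9 ≈ 1558.889.
Standard quotas: A 0.5793, B 2.5807, C 5.8401.
Lower quotas: A 0, B 2, C 5 (sum 7, leaving 2 seats).
Remainders in descending order: C 0.8401, B 0.5807, A 0.5793.
The surplus seats go to C, B.

A: 0, B: 3, C: 6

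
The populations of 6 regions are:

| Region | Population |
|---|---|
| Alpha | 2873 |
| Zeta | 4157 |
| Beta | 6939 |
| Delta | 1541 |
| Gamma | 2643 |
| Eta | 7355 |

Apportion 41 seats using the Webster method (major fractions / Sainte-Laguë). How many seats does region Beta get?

11

Standard divisor 25508/41 ≈ 622.146; standard quotas: Alpha 4.618, Zeta 6.682, Beta 11.153, Delta 2.477, Gamma 4.248, Eta 11.822.
Rounding to the nearest integer gives Alpha 5, Zeta 7, Beta 11, Delta 2, Gamma 4, Eta 12 — total 41, matching the house size, so no adjustment is needed.
Beta receives 11.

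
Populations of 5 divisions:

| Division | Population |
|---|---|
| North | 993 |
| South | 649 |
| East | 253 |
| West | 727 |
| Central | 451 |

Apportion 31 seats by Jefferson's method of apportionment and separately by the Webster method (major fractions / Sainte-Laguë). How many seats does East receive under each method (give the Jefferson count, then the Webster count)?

2 and 3

Jefferson: North 10, South 7, East 2, West 8, Central 4.
Webster: North 10, South 6, East 3, West 7, Central 5.
East gets 2 under Jefferson and 3 under Webster.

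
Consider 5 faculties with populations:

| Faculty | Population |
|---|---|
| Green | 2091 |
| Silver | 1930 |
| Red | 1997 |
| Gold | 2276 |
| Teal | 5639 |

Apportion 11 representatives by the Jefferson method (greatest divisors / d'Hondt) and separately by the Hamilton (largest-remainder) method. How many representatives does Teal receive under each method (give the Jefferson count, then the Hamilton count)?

5 and 4

Jefferson: Green 2, Silver 1, Red 1, Gold 2, Teal 5.
Hamilton: Green 2, Silver 1, Red 2, Gold 2, Teal 4.
Teal gets 5 under Jefferson and 4 under Hamilton.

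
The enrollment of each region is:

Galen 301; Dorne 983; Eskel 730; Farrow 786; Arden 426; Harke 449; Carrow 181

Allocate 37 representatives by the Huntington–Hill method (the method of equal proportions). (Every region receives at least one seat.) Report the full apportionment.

Galen 3; Dorne 9; Eskel 7; Farrow 8; Arden 4; Harke 4; Carrow 2

With divisor 104: modified quotas Galen 2.894, Dorne 9.452, Eskel 7.019, Farrow 7.558, Arden 4.096, Harke 4.317, Carrow 1.740.
Geometric-mean thresholds: Galen √(2·3)=2.449, Dorne √(9·10)=9.487, Eskel √(7·8)=7.483, Farrow √(7·8)=7.483, Arden √(4·5)=4.472, Harke √(4·5)=4.472, Carrow √(1·2)=1.414.
Each quota rounded against its threshold gives Galen 3, Dorne 9, Eskel 7, Farrow 8, Arden 4, Harke 4, Carrow 2 (total 37).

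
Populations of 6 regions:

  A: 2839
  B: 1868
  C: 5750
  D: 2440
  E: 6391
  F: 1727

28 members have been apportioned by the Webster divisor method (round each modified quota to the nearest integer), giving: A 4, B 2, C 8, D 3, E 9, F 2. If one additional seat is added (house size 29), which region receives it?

B

Priority for the next seat is population ÷ (current seats + 0.5).
Priorities: A 630.889, B 747.200, C 676.471, D 697.143, E 672.737, F 690.800.
Highest priority: B.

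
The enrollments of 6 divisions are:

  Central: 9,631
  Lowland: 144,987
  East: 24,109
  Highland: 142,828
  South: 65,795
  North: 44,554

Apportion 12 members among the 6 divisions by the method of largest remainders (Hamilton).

The standard divisor is 431904/12 = 35992.
Standard quotas: Central 0.2676, Lowland 4.0283, East 0.6698, Highland 3.9683, South 1.8280, North 1.2379.
Lower quotas: Central 0, Lowland 4, East 0, Highland 3, South 1, North 1 (sum 9, leaving 3 seats).
Remainders in descending order: Highland 0.9683, South 0.8280, East 0.6698, Central 0.2676, North 0.2379, Lowland 0.0283.
Largest remainders: Highland, South, East receive the extra seats.

Central 0; Lowland 4; East 1; Highland 4; South 2; North 1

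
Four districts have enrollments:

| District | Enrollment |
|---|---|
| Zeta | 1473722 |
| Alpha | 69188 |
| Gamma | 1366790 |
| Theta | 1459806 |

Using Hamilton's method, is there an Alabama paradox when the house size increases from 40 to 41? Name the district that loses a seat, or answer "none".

Alpha

At 40 seats: Zeta 13, Alpha 1, Gamma 13, Theta 13.
At 41 seats: Zeta 14, Alpha 0, Gamma 13, Theta 14.
Alpha drops from 1 to 0.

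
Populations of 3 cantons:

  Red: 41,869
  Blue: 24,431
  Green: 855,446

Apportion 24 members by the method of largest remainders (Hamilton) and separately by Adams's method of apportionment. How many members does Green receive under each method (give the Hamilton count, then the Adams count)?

22 and 21

Hamilton: Red 1, Blue 1, Green 22.
Adams: Red 2, Blue 1, Green 21.
Green gets 22 under Hamilton and 21 under Adams.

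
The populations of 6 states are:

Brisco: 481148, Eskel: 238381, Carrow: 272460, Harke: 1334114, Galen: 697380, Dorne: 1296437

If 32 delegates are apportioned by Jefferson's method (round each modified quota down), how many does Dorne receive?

Standard divisor 4319920/32 ≈ 134997.5; standard quotas: Brisco 3.564, Eskel 1.766, Carrow 2.018, Harke 9.883, Galen 5.166, Dorne 9.603.
Rounding down gives 3, 1, 2, 9, 5, 9 = 29 seats, so the divisor must be adjusted.
With modified divisor 120984: modified quotas Brisco 3.977, Eskel 1.970, Carrow 2.252, Harke 11.027, Galen 5.764, Dorne 10.716.
Rounding down: Brisco 3, Eskel 1, Carrow 2, Harke 11, Galen 5, Dorne 10 (total 32).
Dorne receives 10.

10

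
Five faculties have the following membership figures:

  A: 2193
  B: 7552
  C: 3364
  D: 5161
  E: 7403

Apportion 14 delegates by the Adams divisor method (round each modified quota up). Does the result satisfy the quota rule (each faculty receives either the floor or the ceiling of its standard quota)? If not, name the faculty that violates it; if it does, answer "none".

none

Standard quotas: A 1.196, B 4.118, C 1.834, D 2.814, E 4.037.
Adams allocation: A 1, B 4, C 2, D 3, E 4.
Every allocation lies between the lower and upper quota.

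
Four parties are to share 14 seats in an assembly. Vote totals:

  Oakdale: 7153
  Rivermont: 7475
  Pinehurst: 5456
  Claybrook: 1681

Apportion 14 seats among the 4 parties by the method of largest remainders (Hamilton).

Standard divisor: 21765 ÷ 14 ≈ 1554.643.
Standard quotas: Oakdale 4.6011, Rivermont 4.8082, Pinehurst 3.5095, Claybrook 1.0813.
Lower quotas: Oakdale 4, Rivermont 4, Pinehurst 3, Claybrook 1 (sum 12, leaving 2 seats).
Remainders in descending order: Rivermont 0.8082, Oakdale 0.6011, Pinehurst 0.5095, Claybrook 0.0813.
The surplus seats go to Rivermont, Oakdale.

Oakdale: 5, Rivermont: 5, Pinehurst: 3, Claybrook: 1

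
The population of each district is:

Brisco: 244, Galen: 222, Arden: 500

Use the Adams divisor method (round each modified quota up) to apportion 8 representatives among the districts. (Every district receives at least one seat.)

Standard divisor 966/8 ≈ 120.75; standard quotas: Brisco 2.021, Galen 1.839, Arden 4.141.
Rounding up gives 3, 2, 5 = 10 seats, so the divisor must be adjusted.
With modified divisor 150: modified quotas Brisco 1.627, Galen 1.480, Arden 3.333.
Rounding up: Brisco 2, Galen 2, Arden 4 (total 8).

Brisco 2, Galen 2, Arden 4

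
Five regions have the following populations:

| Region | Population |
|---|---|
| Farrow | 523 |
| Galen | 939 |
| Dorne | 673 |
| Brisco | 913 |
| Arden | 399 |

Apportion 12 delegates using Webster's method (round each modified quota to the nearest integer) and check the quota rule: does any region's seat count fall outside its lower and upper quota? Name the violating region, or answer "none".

Standard quotas: Farrow 1.821, Galen 3.269, Dorne 2.343, Brisco 3.178, Arden 1.389.
Webster allocation: Farrow 2, Galen 3, Dorne 3, Brisco 3, Arden 1.
Every allocation lies between the lower and upper quota.

none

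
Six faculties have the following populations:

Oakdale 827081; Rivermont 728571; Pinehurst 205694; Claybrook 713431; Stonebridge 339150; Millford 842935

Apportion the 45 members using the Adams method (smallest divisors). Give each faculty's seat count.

Oakdale=10, Rivermont=9, Pinehurst=3, Claybrook=9, Stonebridge=4, Millford=10

Standard divisor 3656862/45 ≈ 81263.6; standard quotas: Oakdale 10.178, Rivermont 8.966, Pinehurst 2.531, Claybrook 8.779, Stonebridge 4.173, Millford 10.373.
Rounding up gives 11, 9, 3, 9, 5, 11 = 48 seats, so the divisor must be adjusted.
With modified divisor 87000: modified quotas Oakdale 9.507, Rivermont 8.374, Pinehurst 2.364, Claybrook 8.200, Stonebridge 3.898, Millford 9.689.
Rounding up: Oakdale 10, Rivermont 9, Pinehurst 3, Claybrook 9, Stonebridge 4, Millford 10 (total 45).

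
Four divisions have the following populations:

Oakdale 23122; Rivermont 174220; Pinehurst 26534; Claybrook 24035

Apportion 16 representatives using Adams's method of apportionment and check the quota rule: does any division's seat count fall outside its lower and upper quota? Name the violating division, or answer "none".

Standard quotas: Oakdale 1.492, Rivermont 11.244, Pinehurst 1.712, Claybrook 1.551.
Adams allocation: Oakdale 2, Rivermont 10, Pinehurst 2, Claybrook 2.
Rivermont has quota 11.244 (lower 11, upper 12) but receives 10 — outside the quota interval.

Rivermont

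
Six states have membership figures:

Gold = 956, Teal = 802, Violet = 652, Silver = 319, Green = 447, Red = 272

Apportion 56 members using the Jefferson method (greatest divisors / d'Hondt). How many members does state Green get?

Standard divisor 3448/56 ≈ 61.571; standard quotas: Gold 15.527, Teal 13.026, Violet 10.589, Silver 5.181, Green 7.260, Red 4.418.
Rounding down gives 15, 13, 10, 5, 7, 4 = 54 seats, so the divisor must be adjusted.
With modified divisor 58: modified quotas Gold 16.483, Teal 13.828, Violet 11.241, Silver 5.500, Green 7.707, Red 4.690.
Rounding down: Gold 16, Teal 13, Violet 11, Silver 5, Green 7, Red 4 (total 56).
Green receives 7.

7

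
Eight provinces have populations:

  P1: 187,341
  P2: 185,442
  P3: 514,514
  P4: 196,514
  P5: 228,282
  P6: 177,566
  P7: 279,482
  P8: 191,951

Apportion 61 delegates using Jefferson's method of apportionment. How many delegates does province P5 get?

7

Standard divisor 1961092/61 ≈ 32149.049; standard quotas: P1 5.827, P2 5.768, P3 16.004, P4 6.113, P5 7.101, P6 5.523, P7 8.693, P8 5.971.
Rounding down gives 5, 5, 16, 6, 7, 5, 8, 5 = 57 seats, so the divisor must be adjusted.
With modified divisor 30600: modified quotas P1 6.122, P2 6.060, P3 16.814, P4 6.422, P5 7.460, P6 5.803, P7 9.133, P8 6.273.
Rounding down: P1 6, P2 6, P3 16, P4 6, P5 7, P6 5, P7 9, P8 6 (total 61).
P5 receives 7.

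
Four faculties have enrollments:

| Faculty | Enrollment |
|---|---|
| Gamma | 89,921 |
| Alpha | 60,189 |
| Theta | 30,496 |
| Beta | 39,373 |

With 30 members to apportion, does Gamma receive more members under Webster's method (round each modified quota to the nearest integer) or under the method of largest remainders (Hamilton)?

Webster: Gamma 13, Alpha 8, Theta 4, Beta 5.
Hamilton: Gamma 12, Alpha 8, Theta 4, Beta 6.
Gamma gets 13 under Webster and 12 under Hamilton.

Webster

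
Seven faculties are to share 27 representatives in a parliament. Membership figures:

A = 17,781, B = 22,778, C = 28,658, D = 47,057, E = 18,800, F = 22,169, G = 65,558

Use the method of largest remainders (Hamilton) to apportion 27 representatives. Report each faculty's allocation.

Standard divisor: 222801 ÷ 27 ≈ 8251.889.
Standard quotas: A 2.1548, B 2.7603, C 3.4729, D 5.7026, E 2.2783, F 2.6865, G 7.9446.
Lower quotas: A 2, B 2, C 3, D 5, E 2, F 2, G 7 (sum 23, leaving 4 seats).
Remainders in descending order: G 0.9446, B 0.7603, D 0.7026, F 0.6865, C 0.4729, E 0.2783, A 0.1548.
Largest remainders: G, B, D, F receive the extra seats.

A=2, B=3, C=3, D=6, E=2, F=3, G=8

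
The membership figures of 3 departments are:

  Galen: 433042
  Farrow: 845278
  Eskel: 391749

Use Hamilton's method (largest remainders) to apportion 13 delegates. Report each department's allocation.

Total 1670069; standard divisor 1670069/13 ≈ 128466.846.
Standard quotas: Galen 3.3708, Farrow 6.5797, Eskel 3.0494.
Lower quotas: Galen 3, Farrow 6, Eskel 3 (sum 12, leaving 1 seat).
Remainders in descending order: Farrow 0.5797, Galen 0.3708, Eskel 0.0494.
Largest remainder: Farrow receives the extra seat.

Galen 3; Farrow 7; Eskel 3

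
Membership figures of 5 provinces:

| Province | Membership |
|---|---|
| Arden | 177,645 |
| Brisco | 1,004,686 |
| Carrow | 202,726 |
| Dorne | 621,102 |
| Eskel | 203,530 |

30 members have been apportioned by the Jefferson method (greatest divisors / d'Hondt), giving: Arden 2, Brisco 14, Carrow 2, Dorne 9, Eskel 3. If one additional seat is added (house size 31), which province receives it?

Priority for the next seat is population ÷ (current seats + 1).
Priorities: Arden 59215.000, Brisco 66979.067, Carrow 67575.333, Dorne 62110.200, Eskel 50882.500.
Highest priority: Carrow.

Carrow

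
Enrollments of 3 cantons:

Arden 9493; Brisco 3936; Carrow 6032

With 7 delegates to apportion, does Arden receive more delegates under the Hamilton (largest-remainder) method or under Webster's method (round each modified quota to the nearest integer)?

Webster

Hamilton: Arden 3, Brisco 2, Carrow 2.
Webster: Arden 4, Brisco 1, Carrow 2.
Arden gets 3 under Hamilton and 4 under Webster.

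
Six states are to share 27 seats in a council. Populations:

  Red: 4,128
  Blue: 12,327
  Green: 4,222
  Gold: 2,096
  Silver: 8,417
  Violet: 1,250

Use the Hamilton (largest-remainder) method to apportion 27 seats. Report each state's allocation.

Red 3, Blue 10, Green 4, Gold 2, Silver 7, Violet 1

The standard divisor is 32440/27 ≈ 1201.481.
Standard quotas: Red 3.4358, Blue 10.2598, Green 3.5140, Gold 1.7445, Silver 7.0055, Violet 1.0404.
Lower quotas: Red 3, Blue 10, Green 3, Gold 1, Silver 7, Violet 1 (sum 25, leaving 2 seats).
Remainders in descending order: Gold 0.7445, Green 0.5140, Red 0.4358, Blue 0.2598, Violet 0.0404, Silver 0.0055.
Largest remainders: Gold, Green receive the extra seats.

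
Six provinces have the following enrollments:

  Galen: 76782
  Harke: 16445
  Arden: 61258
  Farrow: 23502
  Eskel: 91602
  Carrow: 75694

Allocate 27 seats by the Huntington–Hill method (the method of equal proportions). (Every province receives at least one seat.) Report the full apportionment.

Galen=6, Harke=1, Arden=5, Farrow=2, Eskel=7, Carrow=6

With divisor 12969: modified quotas Galen 5.920, Harke 1.268, Arden 4.723, Farrow 1.812, Eskel 7.063, Carrow 5.837.
Geometric-mean thresholds: Galen √(5·6)=5.477, Harke √(1·2)=1.414, Arden √(4·5)=4.472, Farrow √(1·2)=1.414, Eskel √(7·8)=7.483, Carrow √(5·6)=5.477.
Each quota rounded against its threshold gives Galen 6, Harke 1, Arden 5, Farrow 2, Eskel 7, Carrow 6 (total 27).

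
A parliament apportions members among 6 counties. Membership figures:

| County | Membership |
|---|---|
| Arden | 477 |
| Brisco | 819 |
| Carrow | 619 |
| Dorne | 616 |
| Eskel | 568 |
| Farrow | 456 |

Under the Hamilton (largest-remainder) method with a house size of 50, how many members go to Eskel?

Standard divisor: 3555 ÷ 50 ≈ 71.1.
Standard quotas: Arden 6.709, Brisco 11.519, Carrow 8.706, Dorne 8.664, Eskel 7.989, Farrow 6.414.
Lower quotas: Arden 6, Brisco 11, Carrow 8, Dorne 8, Eskel 7, Farrow 6 (sum 46, leaving 4 seats).
Remainders in descending order: Eskel 0.989, Arden 0.709, Carrow 0.706, Dorne 0.664, Brisco 0.519, Farrow 0.414.
The surplus seats go to Eskel, Arden, Carrow, Dorne.
Eskel receives 8.

8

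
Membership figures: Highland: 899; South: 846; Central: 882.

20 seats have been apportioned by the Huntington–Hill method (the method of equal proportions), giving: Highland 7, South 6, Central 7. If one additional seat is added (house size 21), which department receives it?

South

Priority for the next seat is population ÷ (√(s·(s+1))).
Priorities: Highland 120.134, South 130.541, Central 117.862.
Highest priority: South.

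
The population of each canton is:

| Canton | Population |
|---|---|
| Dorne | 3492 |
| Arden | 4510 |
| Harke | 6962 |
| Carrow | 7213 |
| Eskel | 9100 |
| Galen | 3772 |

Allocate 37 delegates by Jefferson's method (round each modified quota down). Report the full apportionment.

Dorne 3, Arden 5, Harke 7, Carrow 8, Eskel 10, Galen 4

Standard divisor 35049/37 ≈ 947.27; standard quotas: Dorne 3.686, Arden 4.761, Harke 7.350, Carrow 7.615, Eskel 9.607, Galen 3.982.
Rounding down gives 3, 4, 7, 7, 9, 3 = 33 seats, so the divisor must be adjusted.
With modified divisor 890: modified quotas Dorne 3.924, Arden 5.067, Harke 7.822, Carrow 8.104, Eskel 10.225, Galen 4.238.
Rounding down: Dorne 3, Arden 5, Harke 7, Carrow 8, Eskel 10, Galen 4 (total 37).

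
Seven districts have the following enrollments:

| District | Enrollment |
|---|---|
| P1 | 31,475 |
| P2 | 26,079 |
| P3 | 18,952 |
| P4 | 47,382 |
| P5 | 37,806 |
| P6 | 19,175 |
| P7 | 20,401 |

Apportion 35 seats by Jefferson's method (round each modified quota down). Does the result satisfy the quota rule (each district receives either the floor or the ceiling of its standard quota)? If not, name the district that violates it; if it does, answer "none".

Standard quotas: P1 5.473, P2 4.535, P3 3.296, P4 8.240, P5 6.574, P6 3.334, P7 3.548.
Jefferson allocation: P1 6, P2 4, P3 3, P4 9, P5 7, P6 3, P7 3.
Every allocation lies between the lower and upper quota.

none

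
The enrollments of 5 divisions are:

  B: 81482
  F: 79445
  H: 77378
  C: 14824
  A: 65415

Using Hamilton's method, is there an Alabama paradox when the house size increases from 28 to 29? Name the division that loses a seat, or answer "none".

At 28 seats: B 7, F 7, H 7, C 1, A 6.
At 29 seats: B 8, F 7, H 7, C 1, A 6.
No division's allocation decreased.

none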